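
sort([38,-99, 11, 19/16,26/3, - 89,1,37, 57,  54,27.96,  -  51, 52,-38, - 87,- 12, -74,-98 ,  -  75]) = [ -99, - 98,-89,-87,  -  75,-74,  -  51,- 38,  -  12,1,  19/16,26/3 , 11,27.96 , 37,  38,  52, 54,57]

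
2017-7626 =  - 5609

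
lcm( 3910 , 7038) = 35190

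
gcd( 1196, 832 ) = 52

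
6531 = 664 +5867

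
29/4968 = 29/4968 = 0.01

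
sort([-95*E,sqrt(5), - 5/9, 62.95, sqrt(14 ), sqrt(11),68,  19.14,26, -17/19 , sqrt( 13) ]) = [- 95*E, - 17/19, - 5/9, sqrt( 5) , sqrt(11),sqrt( 13), sqrt(14), 19.14,26 , 62.95 , 68 ] 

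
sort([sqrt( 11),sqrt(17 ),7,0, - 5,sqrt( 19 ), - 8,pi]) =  [ - 8, - 5,0,pi, sqrt(11), sqrt( 17 ),sqrt( 19 ), 7 ]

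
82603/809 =102 + 85/809 = 102.11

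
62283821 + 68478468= 130762289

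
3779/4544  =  3779/4544 = 0.83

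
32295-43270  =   - 10975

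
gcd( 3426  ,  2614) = 2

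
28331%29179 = 28331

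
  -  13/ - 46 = 13/46 = 0.28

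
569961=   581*981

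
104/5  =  104/5  =  20.80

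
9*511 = 4599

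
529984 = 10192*52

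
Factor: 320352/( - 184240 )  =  -2^1 * 3^1*5^( - 1)*7^(-2)*71^1 = - 426/245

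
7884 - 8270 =-386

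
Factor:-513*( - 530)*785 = 2^1*3^3*5^2*19^1*53^1*157^1=213433650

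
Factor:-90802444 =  - 2^2*19^1*1194769^1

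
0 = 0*87003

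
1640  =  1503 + 137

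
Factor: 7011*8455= 59278005 = 3^2*5^1 *19^2  *41^1*89^1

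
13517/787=17 + 138/787  =  17.18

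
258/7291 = 258/7291 = 0.04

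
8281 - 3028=5253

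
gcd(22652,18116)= 28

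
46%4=2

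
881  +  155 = 1036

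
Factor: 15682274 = 2^1*23^1 * 340919^1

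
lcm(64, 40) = 320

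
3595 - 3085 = 510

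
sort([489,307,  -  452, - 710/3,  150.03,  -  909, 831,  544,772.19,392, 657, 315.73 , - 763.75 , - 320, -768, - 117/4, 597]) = [ -909, - 768 ,-763.75, - 452, - 320, - 710/3, -117/4, 150.03,307, 315.73, 392,489, 544, 597 , 657, 772.19, 831] 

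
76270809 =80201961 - 3931152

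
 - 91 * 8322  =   - 757302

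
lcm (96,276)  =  2208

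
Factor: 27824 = 2^4*37^1 * 47^1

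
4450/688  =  2225/344 = 6.47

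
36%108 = 36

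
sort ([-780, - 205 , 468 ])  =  [ - 780, - 205, 468 ]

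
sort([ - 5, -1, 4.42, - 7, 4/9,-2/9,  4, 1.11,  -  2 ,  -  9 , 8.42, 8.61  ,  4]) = [ - 9, - 7,  -  5,-2, - 1,- 2/9, 4/9, 1.11,  4, 4,  4.42,8.42,  8.61] 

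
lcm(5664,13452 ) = 107616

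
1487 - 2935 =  - 1448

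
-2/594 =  - 1+296/297 = - 0.00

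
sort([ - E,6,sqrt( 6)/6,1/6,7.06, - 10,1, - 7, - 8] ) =[ - 10, - 8,-7, - E, 1/6, sqrt( 6) /6,1,6, 7.06]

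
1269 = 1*1269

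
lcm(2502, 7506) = 7506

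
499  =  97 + 402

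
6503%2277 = 1949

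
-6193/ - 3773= 563/343 = 1.64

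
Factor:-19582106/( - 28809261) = 2^1 * 3^( - 2)*13^( - 3) * 31^( - 1) * 47^(-1 )*1297^1*7549^1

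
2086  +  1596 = 3682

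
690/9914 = 345/4957  =  0.07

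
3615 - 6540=-2925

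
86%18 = 14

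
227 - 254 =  - 27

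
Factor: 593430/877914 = 3^(-1)*5^1 * 17^( - 1)*19^ (-1)*131^1 = 655/969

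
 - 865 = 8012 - 8877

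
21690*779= 16896510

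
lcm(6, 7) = 42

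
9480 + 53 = 9533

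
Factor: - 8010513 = -3^2*7^1*43^1*2957^1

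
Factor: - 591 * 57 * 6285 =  - 211722795=- 3^3*5^1 * 19^1 * 197^1* 419^1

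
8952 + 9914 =18866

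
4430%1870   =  690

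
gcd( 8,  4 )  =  4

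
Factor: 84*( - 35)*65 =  - 2^2*3^1 * 5^2 * 7^2*13^1 =- 191100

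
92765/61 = 92765/61 = 1520.74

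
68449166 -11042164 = 57407002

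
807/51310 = 807/51310=0.02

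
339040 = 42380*8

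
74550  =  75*994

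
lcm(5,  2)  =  10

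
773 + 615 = 1388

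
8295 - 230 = 8065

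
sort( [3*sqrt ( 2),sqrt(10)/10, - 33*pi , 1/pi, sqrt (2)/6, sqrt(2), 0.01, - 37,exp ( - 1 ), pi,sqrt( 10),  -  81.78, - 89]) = [-33 *pi,-89 , - 81.78, - 37, 0.01, sqrt( 2) /6, sqrt(10 )/10, 1/pi,  exp(-1 ), sqrt( 2), pi , sqrt( 10), 3*sqrt(2)]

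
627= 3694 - 3067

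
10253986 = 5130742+5123244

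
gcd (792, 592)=8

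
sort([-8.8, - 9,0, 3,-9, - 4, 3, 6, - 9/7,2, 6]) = [- 9,-9, - 8.8, - 4, -9/7,0,  2,3,3,6,6]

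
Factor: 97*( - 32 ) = - 3104 = -  2^5 * 97^1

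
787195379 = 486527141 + 300668238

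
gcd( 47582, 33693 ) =1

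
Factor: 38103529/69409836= 2^( - 2) * 3^( - 2)*739^( -1)*2609^(  -  1)*38103529^1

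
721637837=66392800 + 655245037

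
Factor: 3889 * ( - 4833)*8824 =-165851818488 = -2^3 * 3^3 * 179^1*1103^1*3889^1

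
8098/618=13  +  32/309 =13.10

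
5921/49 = 120 + 41/49 = 120.84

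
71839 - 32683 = 39156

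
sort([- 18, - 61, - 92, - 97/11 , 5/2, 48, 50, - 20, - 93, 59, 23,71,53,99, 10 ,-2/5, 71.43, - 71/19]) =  [-93, - 92, - 61, - 20,  -  18, - 97/11, - 71/19,-2/5, 5/2,  10,23, 48,50, 53, 59, 71, 71.43, 99] 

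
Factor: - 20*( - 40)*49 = 39200 = 2^5*5^2*7^2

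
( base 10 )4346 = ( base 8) 10372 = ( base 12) 2622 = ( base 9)5858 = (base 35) 3j6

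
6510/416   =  3255/208 = 15.65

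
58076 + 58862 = 116938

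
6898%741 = 229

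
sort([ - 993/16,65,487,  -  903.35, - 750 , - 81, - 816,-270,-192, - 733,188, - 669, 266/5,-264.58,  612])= [- 903.35, - 816, - 750, - 733, - 669 , - 270, - 264.58,-192,-81, - 993/16,266/5, 65 , 188,487, 612]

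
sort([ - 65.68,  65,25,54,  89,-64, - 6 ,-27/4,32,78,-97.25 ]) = [ - 97.25, - 65.68,-64,  -  27/4, - 6,25, 32,54 , 65, 78,89 ]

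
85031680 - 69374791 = 15656889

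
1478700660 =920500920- - 558199740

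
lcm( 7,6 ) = 42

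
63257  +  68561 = 131818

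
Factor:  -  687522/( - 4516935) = 2^1*5^(-1)*11^2 * 43^ (-1 )*47^( - 1 )*149^(  -  1)*947^1 = 229174/1505645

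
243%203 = 40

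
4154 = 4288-134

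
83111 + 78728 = 161839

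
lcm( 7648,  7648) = 7648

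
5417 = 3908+1509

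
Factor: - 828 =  - 2^2*3^2*23^1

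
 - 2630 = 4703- 7333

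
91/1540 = 13/220 = 0.06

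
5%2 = 1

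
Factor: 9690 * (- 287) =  - 2^1*3^1*5^1*7^1*17^1*19^1*41^1 = -  2781030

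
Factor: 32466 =2^1*3^1*7^1*773^1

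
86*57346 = 4931756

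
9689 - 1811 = 7878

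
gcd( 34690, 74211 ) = 1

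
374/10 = 187/5   =  37.40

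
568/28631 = 568/28631 = 0.02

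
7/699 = 7/699 = 0.01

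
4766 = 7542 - 2776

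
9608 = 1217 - - 8391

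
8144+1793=9937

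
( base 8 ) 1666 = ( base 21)235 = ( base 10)950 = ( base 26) 1ae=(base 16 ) 3b6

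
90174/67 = 1345 + 59/67 =1345.88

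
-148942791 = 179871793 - 328814584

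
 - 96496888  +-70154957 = - 166651845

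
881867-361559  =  520308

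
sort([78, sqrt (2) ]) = [sqrt(2), 78] 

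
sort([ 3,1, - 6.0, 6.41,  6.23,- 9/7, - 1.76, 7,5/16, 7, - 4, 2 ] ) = [ -6.0, - 4, - 1.76, - 9/7, 5/16,1, 2,3,6.23 , 6.41,7 , 7]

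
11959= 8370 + 3589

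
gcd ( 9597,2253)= 3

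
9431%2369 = 2324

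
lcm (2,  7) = 14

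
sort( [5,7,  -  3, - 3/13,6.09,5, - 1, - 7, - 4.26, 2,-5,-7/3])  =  [-7, - 5, - 4.26, - 3,- 7/3, - 1, - 3/13,  2,5, 5,6.09,7 ] 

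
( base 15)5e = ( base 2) 1011001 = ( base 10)89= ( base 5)324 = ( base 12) 75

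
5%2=1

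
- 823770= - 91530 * 9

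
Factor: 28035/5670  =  2^( -1)*3^ ( - 2) * 89^1 = 89/18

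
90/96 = 15/16  =  0.94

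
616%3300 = 616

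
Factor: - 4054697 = -97^1*41801^1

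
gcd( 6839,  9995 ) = 1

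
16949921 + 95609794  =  112559715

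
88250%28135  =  3845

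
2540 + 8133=10673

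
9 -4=5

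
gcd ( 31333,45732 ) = 1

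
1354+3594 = 4948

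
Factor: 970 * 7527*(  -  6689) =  - 48837659910 = - 2^1*3^1* 5^1*13^1*97^1*193^1*6689^1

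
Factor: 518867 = 518867^1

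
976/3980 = 244/995 = 0.25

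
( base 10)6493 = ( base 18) 120D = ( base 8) 14535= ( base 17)157G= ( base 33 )5VP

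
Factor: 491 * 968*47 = 2^3 * 11^2*47^1  *  491^1=22338536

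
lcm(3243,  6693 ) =314571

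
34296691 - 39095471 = - 4798780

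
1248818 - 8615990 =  - 7367172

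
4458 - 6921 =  - 2463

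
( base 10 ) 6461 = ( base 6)45525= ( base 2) 1100100111101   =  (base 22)d7f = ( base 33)5uq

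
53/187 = 53/187 = 0.28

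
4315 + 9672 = 13987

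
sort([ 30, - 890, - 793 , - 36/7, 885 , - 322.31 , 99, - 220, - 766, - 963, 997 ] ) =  [-963,-890,  -  793, - 766, - 322.31, - 220, - 36/7, 30, 99, 885,997 ] 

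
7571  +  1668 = 9239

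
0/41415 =0  =  0.00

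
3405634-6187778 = -2782144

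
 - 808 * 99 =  - 79992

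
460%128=76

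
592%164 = 100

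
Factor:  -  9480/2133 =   -  2^3*3^ (-2)*5^1 = - 40/9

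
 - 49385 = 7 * ( - 7055 ) 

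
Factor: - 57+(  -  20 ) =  - 77 = - 7^1*11^1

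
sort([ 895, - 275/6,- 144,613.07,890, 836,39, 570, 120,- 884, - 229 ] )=[ - 884,-229 , - 144, - 275/6,  39,120,570,  613.07, 836,  890, 895]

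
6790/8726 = 3395/4363 = 0.78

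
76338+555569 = 631907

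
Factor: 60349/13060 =2^( - 2)*5^ ( - 1)*29^1*653^( - 1 )*2081^1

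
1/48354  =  1/48354 = 0.00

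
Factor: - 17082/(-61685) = 18/65 = 2^1*3^2*5^( - 1 )*13^( - 1) 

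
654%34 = 8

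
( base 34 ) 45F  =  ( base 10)4809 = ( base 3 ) 20121010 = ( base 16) 12C9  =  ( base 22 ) 9KD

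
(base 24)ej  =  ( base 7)1015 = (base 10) 355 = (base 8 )543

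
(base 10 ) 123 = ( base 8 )173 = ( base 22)5d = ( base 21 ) 5I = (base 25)4n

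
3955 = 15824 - 11869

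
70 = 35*2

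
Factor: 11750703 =3^1*3916901^1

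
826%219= 169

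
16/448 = 1/28 =0.04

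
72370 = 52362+20008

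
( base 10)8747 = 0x222B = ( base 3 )102222222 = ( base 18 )18HH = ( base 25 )dom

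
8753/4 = 8753/4 = 2188.25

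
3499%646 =269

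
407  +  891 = 1298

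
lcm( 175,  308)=7700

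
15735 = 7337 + 8398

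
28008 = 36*778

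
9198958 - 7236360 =1962598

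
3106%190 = 66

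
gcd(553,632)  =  79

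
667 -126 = 541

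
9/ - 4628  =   - 9/4628 = - 0.00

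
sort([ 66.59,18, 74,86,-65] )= [ - 65,18, 66.59,74,86 ] 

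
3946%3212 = 734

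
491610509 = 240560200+251050309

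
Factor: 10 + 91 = 101 = 101^1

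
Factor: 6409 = 13^1*17^1*29^1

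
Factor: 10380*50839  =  2^2*3^1*5^1*173^1*50839^1 = 527708820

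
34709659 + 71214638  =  105924297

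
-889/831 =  - 889/831= - 1.07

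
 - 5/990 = - 1+ 197/198=- 0.01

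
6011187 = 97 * 61971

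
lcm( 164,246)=492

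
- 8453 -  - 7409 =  - 1044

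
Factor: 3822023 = 937^1*4079^1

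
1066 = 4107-3041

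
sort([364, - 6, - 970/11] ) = [ - 970/11 ,-6,364 ] 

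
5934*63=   373842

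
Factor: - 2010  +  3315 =1305  =  3^2*5^1*29^1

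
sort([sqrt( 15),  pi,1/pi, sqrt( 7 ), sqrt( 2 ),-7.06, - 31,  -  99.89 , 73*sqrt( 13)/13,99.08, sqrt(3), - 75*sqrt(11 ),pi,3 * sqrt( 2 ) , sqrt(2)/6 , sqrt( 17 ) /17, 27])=[ - 75*sqrt( 11 ), - 99.89,-31,-7.06,  sqrt(2)/6, sqrt( 17)/17, 1/pi, sqrt(2),  sqrt(3 ) , sqrt (7), pi , pi,sqrt(15 ), 3*sqrt( 2 ),73*sqrt( 13 ) /13,27, 99.08]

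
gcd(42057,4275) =9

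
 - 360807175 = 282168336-642975511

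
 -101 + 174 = 73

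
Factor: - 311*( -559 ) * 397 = 69018053 = 13^1*43^1*311^1*397^1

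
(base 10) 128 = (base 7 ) 242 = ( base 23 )5D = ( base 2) 10000000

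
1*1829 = 1829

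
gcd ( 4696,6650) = 2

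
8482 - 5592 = 2890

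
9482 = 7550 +1932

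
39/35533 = 39/35533 = 0.00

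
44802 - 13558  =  31244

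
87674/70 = 43837/35 =1252.49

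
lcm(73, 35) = 2555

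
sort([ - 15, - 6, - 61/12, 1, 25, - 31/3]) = [ - 15 , - 31/3, - 6, - 61/12, 1 , 25]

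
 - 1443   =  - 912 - 531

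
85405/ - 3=  -  85405/3 = -  28468.33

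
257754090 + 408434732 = 666188822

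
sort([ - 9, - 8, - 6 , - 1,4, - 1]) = [ - 9, - 8 , - 6, - 1, - 1, 4]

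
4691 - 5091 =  - 400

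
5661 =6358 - 697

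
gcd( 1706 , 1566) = 2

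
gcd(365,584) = 73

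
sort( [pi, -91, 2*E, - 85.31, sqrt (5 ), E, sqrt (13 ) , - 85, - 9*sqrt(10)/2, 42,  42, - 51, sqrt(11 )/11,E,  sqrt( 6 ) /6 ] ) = [ -91, - 85.31,-85, - 51, - 9*sqrt (10) /2,sqrt( 11 ) /11,sqrt (6) /6, sqrt(5 ),E, E, pi,  sqrt( 13),2*E,42, 42 ]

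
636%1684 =636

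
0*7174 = 0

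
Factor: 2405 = 5^1*13^1 *37^1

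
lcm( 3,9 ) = 9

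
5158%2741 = 2417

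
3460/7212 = 865/1803 = 0.48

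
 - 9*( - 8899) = 80091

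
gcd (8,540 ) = 4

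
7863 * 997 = 7839411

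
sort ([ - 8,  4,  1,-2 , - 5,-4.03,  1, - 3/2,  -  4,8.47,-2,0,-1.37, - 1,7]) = [-8,-5, - 4.03 , - 4,-2  , - 2,-3/2,  -  1.37 , - 1,  0, 1,1,  4,7,8.47]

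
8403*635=5335905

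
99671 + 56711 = 156382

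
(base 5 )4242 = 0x23c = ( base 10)572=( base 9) 705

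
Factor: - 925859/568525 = - 5^( - 2) * 11^1*73^1*1153^1*22741^( - 1 ) 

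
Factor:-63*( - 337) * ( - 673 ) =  - 3^2*7^1 * 337^1*673^1 = -14288463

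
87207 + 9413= 96620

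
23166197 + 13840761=37006958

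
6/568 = 3/284 = 0.01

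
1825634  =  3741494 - 1915860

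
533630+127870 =661500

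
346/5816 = 173/2908 = 0.06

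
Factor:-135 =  - 3^3*5^1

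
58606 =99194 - 40588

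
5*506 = 2530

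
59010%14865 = 14415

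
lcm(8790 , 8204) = 123060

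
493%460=33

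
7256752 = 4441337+2815415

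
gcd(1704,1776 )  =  24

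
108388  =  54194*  2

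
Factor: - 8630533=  - 211^1 * 40903^1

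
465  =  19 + 446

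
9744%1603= 126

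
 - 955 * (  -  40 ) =38200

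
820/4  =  205 = 205.00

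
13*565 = 7345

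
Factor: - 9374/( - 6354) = 4687/3177 = 3^( - 2 )*43^1*109^1*353^(-1 ) 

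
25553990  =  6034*4235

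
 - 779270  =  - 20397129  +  19617859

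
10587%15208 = 10587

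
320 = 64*5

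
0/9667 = 0 = 0.00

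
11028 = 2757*4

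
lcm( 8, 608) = 608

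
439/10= 439/10  =  43.90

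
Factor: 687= 3^1*229^1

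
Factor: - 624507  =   - 3^1 *13^1  *  67^1*239^1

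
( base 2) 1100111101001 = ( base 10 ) 6633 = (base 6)50413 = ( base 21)f0i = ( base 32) 6F9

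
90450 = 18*5025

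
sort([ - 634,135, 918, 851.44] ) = [ - 634,135,851.44,  918]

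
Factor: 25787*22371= 576880977 = 3^1*107^1*241^1 * 7457^1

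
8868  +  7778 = 16646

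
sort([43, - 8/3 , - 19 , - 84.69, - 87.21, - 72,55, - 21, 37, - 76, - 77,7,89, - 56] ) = [ - 87.21, - 84.69, - 77, - 76, - 72, - 56, - 21, - 19, - 8/3,7, 37, 43,55,89 ] 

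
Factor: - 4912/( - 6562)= 2^3 * 17^(-1)*193^ ( - 1) * 307^1  =  2456/3281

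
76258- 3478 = 72780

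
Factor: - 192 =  - 2^6*3^1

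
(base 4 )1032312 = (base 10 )5046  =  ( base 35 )446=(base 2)1001110110110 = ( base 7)20466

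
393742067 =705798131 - 312056064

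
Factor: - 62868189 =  - 3^1*577^1* 36319^1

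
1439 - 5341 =-3902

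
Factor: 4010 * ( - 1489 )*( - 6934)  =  41402151260 = 2^2*5^1*401^1  *  1489^1 * 3467^1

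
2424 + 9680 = 12104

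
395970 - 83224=312746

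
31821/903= 10607/301 = 35.24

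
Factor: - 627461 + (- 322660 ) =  - 3^2 * 229^1*461^1  =  - 950121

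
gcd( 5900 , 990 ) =10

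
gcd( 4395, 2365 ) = 5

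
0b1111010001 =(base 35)RW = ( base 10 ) 977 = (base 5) 12402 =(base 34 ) sp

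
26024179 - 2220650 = 23803529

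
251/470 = 251/470 = 0.53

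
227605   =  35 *6503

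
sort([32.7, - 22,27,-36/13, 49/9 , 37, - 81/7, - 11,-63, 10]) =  [ - 63, - 22, - 81/7, - 11, - 36/13,49/9,10, 27,32.7,37]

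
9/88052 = 9/88052=0.00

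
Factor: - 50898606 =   -  2^1*3^1*11^1*19^1* 37^1  *  1097^1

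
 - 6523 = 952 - 7475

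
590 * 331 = 195290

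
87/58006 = 87/58006=0.00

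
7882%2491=409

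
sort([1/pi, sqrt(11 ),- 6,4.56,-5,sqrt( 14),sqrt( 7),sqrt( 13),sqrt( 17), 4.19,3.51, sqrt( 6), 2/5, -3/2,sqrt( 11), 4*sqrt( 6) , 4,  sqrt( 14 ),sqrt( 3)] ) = [ - 6, - 5, -3/2, 1/pi,  2/5,  sqrt( 3 ) , sqrt(6), sqrt( 7),sqrt (11),sqrt( 11),3.51,sqrt( 13),sqrt(14) , sqrt ( 14),4, sqrt( 17 ), 4.19,  4.56,4* sqrt( 6 )] 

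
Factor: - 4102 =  - 2^1*7^1*293^1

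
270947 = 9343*29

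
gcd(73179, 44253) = 9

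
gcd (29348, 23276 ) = 1012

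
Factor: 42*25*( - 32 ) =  - 2^6*3^1 * 5^2*7^1=- 33600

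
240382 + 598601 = 838983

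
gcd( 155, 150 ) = 5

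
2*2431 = 4862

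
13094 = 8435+4659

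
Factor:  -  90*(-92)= 2^3*3^2*5^1*23^1 = 8280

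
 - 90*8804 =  - 792360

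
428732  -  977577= -548845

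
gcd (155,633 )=1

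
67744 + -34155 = 33589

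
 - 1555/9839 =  - 1 + 8284/9839 = -0.16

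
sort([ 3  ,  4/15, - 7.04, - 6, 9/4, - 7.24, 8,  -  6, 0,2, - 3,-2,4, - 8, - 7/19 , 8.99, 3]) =[ - 8, - 7.24, - 7.04, - 6, - 6, - 3, - 2, - 7/19,0,4/15,2 , 9/4 , 3, 3, 4, 8, 8.99]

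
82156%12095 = 9586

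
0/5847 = 0 = 0.00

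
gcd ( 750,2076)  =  6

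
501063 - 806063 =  - 305000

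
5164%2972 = 2192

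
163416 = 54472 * 3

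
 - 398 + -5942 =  - 6340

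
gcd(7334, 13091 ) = 19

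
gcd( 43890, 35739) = 627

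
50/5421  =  50/5421 = 0.01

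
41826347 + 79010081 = 120836428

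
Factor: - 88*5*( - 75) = 33000 = 2^3*3^1*5^3*11^1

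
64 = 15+49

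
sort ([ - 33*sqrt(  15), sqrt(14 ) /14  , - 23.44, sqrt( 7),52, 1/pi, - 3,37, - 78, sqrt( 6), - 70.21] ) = [ -33*sqrt ( 15), - 78, - 70.21, - 23.44, - 3,  sqrt (14)/14, 1/pi,  sqrt( 6),sqrt(7),37,52 ] 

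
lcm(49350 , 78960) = 394800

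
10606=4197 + 6409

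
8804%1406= 368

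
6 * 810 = 4860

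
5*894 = 4470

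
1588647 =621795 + 966852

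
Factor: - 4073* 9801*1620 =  - 64669546260= -  2^2*3^8*5^1*11^2*4073^1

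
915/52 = 915/52 = 17.60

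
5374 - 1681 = 3693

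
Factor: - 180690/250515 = -2^1*3^ ( - 1)*293^( - 1) *317^1=- 634/879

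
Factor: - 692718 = -2^1*3^1 * 13^1*83^1*107^1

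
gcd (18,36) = 18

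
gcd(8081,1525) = 1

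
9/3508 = 9/3508= 0.00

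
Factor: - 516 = -2^2*3^1*43^1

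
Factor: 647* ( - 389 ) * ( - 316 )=2^2 * 79^1  *389^1*647^1 = 79531828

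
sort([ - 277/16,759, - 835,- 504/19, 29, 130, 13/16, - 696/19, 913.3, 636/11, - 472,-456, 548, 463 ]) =[-835,-472, - 456,  -  696/19, - 504/19, - 277/16, 13/16,  29 , 636/11,  130, 463, 548,759, 913.3 ]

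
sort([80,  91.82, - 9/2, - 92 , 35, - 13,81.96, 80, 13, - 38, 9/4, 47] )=[ - 92, - 38, - 13 ,-9/2,9/4, 13,35, 47, 80, 80,81.96,91.82] 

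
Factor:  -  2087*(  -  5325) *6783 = 3^2 * 5^2*7^1*17^1*19^1*71^1*2087^1  =  75381344325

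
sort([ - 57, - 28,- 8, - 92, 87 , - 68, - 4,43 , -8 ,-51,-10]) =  [ - 92, -68, - 57 ,-51, - 28,-10, - 8, - 8, - 4,43,87]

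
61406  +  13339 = 74745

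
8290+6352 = 14642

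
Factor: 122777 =122777^1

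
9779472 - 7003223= 2776249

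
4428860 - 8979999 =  - 4551139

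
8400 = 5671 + 2729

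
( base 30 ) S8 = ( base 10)848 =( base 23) 1dk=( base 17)2ff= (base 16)350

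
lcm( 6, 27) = 54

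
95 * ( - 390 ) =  - 37050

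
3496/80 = 43 + 7/10 = 43.70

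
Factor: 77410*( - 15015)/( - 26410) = 116231115/2641= 3^1*5^1 * 7^1*11^1*13^1*19^(- 1)*139^( - 1)*7741^1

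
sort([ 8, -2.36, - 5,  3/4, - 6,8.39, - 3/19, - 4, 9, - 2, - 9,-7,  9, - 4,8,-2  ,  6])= [ - 9, - 7,- 6  , - 5,- 4, - 4,-2.36,- 2, - 2,-3/19,3/4 , 6, 8,8,8.39,9, 9]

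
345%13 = 7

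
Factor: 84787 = 84787^1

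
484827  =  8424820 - 7939993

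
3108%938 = 294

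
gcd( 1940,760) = 20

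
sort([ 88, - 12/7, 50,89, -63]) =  [ - 63, - 12/7,50,88, 89]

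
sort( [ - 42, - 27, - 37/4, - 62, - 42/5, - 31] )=[ -62, - 42,-31, - 27, - 37/4, - 42/5 ] 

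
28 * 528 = 14784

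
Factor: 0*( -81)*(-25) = 0^1= 0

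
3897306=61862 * 63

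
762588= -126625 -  - 889213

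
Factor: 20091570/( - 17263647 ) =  - 2^1*3^( - 1)*5^1 * 19^( - 1 )*61^1*10979^1*100957^( - 1 )= - 6697190/5754549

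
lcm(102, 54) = 918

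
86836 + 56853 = 143689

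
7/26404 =1/3772 = 0.00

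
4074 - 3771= 303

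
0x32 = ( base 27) 1N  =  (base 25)20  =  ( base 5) 200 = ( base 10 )50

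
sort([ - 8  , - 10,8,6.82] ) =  [ - 10, - 8,6.82,8]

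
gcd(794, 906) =2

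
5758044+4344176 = 10102220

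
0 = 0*865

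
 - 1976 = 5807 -7783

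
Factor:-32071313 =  - 32071313^1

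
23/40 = 23/40 = 0.57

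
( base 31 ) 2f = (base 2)1001101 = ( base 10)77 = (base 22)3B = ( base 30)2h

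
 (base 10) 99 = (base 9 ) 120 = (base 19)54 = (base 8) 143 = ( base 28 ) 3F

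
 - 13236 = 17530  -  30766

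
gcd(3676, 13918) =2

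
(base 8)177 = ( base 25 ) 52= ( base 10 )127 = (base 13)9a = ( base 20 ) 67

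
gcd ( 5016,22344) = 456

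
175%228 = 175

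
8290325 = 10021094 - 1730769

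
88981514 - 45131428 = 43850086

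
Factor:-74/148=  - 2^( - 1 ) = - 1/2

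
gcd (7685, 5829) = 29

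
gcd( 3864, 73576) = 8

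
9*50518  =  454662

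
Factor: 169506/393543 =258/599 = 2^1*3^1*43^1 * 599^( - 1)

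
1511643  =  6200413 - 4688770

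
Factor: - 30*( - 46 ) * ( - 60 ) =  - 2^4 * 3^2*5^2*23^1 = - 82800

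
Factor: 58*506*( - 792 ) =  - 23243616 = - 2^5*3^2*11^2* 23^1 * 29^1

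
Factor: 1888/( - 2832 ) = -2^1*3^( - 1)=-2/3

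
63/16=3 + 15/16 = 3.94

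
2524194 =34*74241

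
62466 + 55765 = 118231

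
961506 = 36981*26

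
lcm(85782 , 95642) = 8320854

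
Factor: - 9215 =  - 5^1*19^1*97^1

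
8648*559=4834232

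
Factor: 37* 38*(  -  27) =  - 2^1*3^3*19^1*37^1 = -  37962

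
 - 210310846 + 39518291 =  - 170792555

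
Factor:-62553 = -3^1*29^1*719^1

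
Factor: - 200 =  - 2^3*5^2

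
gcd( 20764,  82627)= 1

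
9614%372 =314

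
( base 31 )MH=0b1010111011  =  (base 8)1273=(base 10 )699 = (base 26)10n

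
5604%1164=948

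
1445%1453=1445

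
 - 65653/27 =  - 65653/27  =  - 2431.59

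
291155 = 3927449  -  3636294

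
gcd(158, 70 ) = 2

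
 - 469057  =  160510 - 629567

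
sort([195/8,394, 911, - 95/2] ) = [-95/2, 195/8, 394, 911]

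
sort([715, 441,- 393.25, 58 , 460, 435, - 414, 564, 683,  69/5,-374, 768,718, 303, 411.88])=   [ - 414,  -  393.25, - 374, 69/5, 58, 303,411.88, 435, 441, 460, 564, 683,  715, 718,768]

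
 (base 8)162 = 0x72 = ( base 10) 114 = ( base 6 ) 310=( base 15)79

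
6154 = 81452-75298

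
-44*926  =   - 40744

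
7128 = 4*1782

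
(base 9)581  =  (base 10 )478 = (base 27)HJ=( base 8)736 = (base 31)fd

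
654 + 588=1242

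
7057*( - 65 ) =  - 458705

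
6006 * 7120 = 42762720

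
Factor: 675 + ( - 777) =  - 2^1*3^1 *17^1 = - 102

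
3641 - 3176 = 465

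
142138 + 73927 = 216065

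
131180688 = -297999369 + 429180057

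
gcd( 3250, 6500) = 3250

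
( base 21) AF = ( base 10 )225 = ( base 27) 89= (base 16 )e1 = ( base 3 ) 22100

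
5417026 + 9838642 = 15255668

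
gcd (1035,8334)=9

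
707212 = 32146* 22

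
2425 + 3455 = 5880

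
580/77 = 580/77 = 7.53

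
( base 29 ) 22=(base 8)74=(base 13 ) 48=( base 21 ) 2I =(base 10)60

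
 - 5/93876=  - 5/93876 = - 0.00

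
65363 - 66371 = -1008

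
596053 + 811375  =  1407428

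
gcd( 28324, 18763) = 1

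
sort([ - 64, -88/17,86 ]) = [ - 64,-88/17,  86 ]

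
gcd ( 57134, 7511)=7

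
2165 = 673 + 1492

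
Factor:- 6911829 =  - 3^2 * 89^1*8629^1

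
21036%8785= 3466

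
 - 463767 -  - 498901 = 35134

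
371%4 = 3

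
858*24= 20592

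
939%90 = 39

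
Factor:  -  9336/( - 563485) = 2^3*3^1 * 5^( - 1)*13^( - 1 ) * 389^1*8669^ (- 1 ) 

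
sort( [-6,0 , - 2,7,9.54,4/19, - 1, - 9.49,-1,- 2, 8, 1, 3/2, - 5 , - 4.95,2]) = [  -  9.49 , - 6, - 5, - 4.95,  -  2,  -  2, - 1, - 1,0, 4/19,1,3/2, 2,  7, 8,  9.54]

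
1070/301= 1070/301=3.55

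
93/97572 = 31/32524 = 0.00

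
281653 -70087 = 211566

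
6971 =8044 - 1073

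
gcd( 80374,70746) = 2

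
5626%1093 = 161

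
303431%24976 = 3719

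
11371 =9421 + 1950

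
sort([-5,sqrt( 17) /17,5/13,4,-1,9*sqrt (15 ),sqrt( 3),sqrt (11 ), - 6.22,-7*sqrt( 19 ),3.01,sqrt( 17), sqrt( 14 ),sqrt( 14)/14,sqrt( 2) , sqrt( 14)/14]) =[ - 7*sqrt ( 19), - 6.22,-5, - 1 , sqrt( 17)/17,sqrt( 14)/14,sqrt ( 14 ) /14,5/13 , sqrt( 2), sqrt( 3 ), 3.01,sqrt(11),sqrt( 14),4,sqrt( 17), 9 * sqrt( 15)]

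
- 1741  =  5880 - 7621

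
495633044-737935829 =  - 242302785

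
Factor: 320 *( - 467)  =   - 149440=- 2^6*5^1*467^1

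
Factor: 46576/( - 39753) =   -  2^4*3^( - 2)*7^ ( - 1)*41^1*71^1 * 631^( - 1)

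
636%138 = 84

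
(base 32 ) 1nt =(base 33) 1L7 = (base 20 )499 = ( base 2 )11011111101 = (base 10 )1789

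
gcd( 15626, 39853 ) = 1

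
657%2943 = 657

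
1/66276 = 1/66276 = 0.00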